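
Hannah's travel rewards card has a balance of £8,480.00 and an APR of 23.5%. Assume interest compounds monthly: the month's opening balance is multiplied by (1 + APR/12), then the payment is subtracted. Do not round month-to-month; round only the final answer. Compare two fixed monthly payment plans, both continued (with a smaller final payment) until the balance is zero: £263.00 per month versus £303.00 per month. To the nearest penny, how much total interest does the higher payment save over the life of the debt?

Monthly rate r = 23.5%/12 = 1.95833% = 0.0195833.
At £263.00/mo: n = ⌈−ln(1 − rB₀/P)/ln(1+r)⌉ = 52 payments (last £123.15); total interest = total paid − £8,480.00 = £5,056.15.
At £303.00/mo: 41 payments (last £288.80); total interest £3,928.80.
Interest saved = £5,056.15 − £3,928.80 = £1,127.35.

£1,127.35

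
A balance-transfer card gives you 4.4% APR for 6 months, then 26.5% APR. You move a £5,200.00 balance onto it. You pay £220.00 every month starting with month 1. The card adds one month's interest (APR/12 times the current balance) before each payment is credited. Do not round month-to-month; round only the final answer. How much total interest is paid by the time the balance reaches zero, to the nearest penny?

£1,262.81

Promo months 1–6 at r₀ = 4.4%/12 = 0.00366667; months 7+ at r₁ = 26.5%/12 = 0.0220833.
After month 6: iterate B ← B·(1+r₀) − £220.00 for 6 months → £3,983.29.
Then at r₁ with £220.00/mo: n₂ = −ln(1 − r₁·B/P)/ln(1+r₁) ≈ 23.37 → 24 more payments.
Total paid = 29·£220.00 + £82.81 = £6,462.81; interest = £6,462.81 − £5,200.00 = £1,262.81.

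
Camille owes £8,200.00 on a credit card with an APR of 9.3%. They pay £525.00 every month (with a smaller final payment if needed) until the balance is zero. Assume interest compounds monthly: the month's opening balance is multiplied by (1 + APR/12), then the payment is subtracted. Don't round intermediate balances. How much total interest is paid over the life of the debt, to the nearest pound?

Monthly rate r = 9.3%/12 = 0.775% = 0.00775.
Payoff takes n = ⌈−ln(1 − rB₀/P)/ln(1+r)⌉ = ⌈16.713⌉ = 17 payments; the last is £374.61.
Total paid = 16·£525.00 + £374.61 = £8,774.61.
Total interest = total paid − principal = £8,774.61 − £8,200.00 = £574.61.

£575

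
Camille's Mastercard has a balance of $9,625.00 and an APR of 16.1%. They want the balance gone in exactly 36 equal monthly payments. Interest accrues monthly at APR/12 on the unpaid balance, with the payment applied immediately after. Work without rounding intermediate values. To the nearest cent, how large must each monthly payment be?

Monthly rate r = 16.1%/12 = 1.34167% = 0.0134167.
Level-payment amortization: P = B₀·r / (1 − (1+r)^(−n)) = 9625.00·0.0134167 / (1 − 1.01342^(−36)).
Denominator 1 − (1+r)^(−36) = 0.381085763.
P = 129.135 / 0.381085763 ≈ 338.86.

$338.86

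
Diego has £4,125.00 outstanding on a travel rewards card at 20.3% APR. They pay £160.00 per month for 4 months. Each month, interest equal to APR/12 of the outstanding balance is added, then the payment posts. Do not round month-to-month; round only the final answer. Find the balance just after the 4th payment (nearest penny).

Monthly rate r = 20.3%/12 = 1.69167% = 0.0169167.
Each month: B ← B·(1+r) − £160.00.
Month 1: interest £69.78; balance after payment £4,034.78.
Month 2: interest £68.26; balance after payment £3,943.04.
Month 3: interest £66.70; balance after payment £3,849.74.
Month 4: interest £65.12; balance after payment £3,754.86.

£3,754.86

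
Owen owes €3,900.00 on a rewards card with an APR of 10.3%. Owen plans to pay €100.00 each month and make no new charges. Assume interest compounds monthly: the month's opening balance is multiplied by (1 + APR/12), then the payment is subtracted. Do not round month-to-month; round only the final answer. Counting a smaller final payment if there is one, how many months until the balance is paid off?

48 payments

Monthly rate r = 10.3%/12 = 0.858333% = 0.00858333.
Recurrence: B ← B·(1+r) − €100.00.
Month 1: interest €33.48; balance after payment €3,833.47.
Month 2: interest €32.90; balance after payment €3,766.38.
Closed form: n = −ln(1 − rB₀/P)/ln(1+r) = −ln(0.66525)/ln(1.00858) ≈ 47.690, so the balance reaches zero during payment 48.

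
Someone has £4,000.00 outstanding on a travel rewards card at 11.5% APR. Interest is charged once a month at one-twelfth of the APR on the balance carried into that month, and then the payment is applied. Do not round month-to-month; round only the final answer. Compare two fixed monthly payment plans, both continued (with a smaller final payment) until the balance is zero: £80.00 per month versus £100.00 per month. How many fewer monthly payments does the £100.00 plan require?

18 fewer payments

Monthly rate r = 11.5%/12 = 0.958333% = 0.00958333.
At £80.00/mo: n = ⌈−ln(1 − rB₀/P)/ln(1+r)⌉ = 69 payments (last £31.64); total interest = total paid − £4,000.00 = £1,471.64.
At £100.00/mo: 51 payments (last £68.69); total interest £1,068.69.
Payments saved = 69 − 51 = 18.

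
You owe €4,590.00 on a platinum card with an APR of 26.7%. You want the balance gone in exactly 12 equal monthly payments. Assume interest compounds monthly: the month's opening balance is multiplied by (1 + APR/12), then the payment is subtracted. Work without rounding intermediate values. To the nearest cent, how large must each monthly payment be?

Monthly rate r = 26.7%/12 = 2.225% = 0.02225.
Level-payment amortization: P = B₀·r / (1 − (1+r)^(−n)) = 4590.00·0.02225 / (1 − 1.02225^(−12)).
Denominator 1 − (1+r)^(−12) = 0.232082492.
P = 102.127 / 0.232082492 ≈ 440.05.

€440.05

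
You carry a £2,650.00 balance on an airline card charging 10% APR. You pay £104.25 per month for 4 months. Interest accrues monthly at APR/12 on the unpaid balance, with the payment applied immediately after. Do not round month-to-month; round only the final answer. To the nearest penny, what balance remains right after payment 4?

Monthly rate r = 10%/12 = 0.833333% = 0.00833333.
Each month: B ← B·(1+r) − £104.25.
Month 1: interest £22.08; balance after payment £2,567.83.
Month 2: interest £21.40; balance after payment £2,484.98.
Month 3: interest £20.71; balance after payment £2,401.44.
Month 4: interest £20.01; balance after payment £2,317.20.

£2,317.20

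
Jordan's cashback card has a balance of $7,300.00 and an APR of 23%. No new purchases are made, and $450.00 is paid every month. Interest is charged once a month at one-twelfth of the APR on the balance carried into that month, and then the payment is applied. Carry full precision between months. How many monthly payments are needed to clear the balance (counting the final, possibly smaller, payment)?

20 months

Monthly rate r = 23%/12 = 1.91667% = 0.0191667.
Recurrence: B ← B·(1+r) − $450.00.
Month 1: interest $139.92; balance after payment $6,989.92.
Month 2: interest $133.97; balance after payment $6,673.89.
Closed form: n = −ln(1 − rB₀/P)/ln(1+r) = −ln(0.68907)/ln(1.01917) ≈ 19.616, so the balance reaches zero during payment 20.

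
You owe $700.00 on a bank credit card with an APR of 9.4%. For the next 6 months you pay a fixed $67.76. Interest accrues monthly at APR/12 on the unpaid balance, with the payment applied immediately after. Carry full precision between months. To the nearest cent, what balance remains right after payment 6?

Monthly rate r = 9.4%/12 = 0.783333% = 0.00783333.
Each month: B ← B·(1+r) − $67.76.
Month 1: interest $5.48; balance after payment $637.72.
Month 2: interest $5.00; balance after payment $574.96.
Month 3: interest $4.50; balance after payment $511.70.
Month 4: interest $4.01; balance after payment $447.95.
Month 5: interest $3.51; balance after payment $383.70.
Month 6: interest $3.01; balance after payment $318.95.

$318.95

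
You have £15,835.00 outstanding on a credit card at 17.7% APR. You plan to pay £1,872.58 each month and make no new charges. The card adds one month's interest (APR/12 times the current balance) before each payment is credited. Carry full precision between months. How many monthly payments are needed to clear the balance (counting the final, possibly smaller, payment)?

Monthly rate r = 17.7%/12 = 1.475% = 0.01475.
Recurrence: B ← B·(1+r) − £1,872.58.
Month 1: interest £233.57; balance after payment £14,195.99.
Month 2: interest £209.39; balance after payment £12,532.80.
Closed form: n = −ln(1 − rB₀/P)/ln(1+r) = −ln(0.87527)/ln(1.01475) ≈ 9.098, so the balance reaches zero during payment 10.

10 payments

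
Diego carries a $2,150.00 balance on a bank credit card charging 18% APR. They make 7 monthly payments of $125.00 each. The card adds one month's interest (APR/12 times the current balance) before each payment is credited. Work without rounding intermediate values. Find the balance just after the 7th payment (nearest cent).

Monthly rate r = 18%/12 = 1.5% = 0.015.
Each month: B ← B·(1+r) − $125.00.
Month 1: interest $32.25; balance after payment $2,057.25.
Month 2: interest $30.86; balance after payment $1,963.11.
Month 3: interest $29.45; balance after payment $1,867.56.
Month 4: interest $28.01; balance after payment $1,770.57.
Month 5: interest $26.56; balance after payment $1,672.13.
Month 6: interest $25.08; balance after payment $1,572.21.
Month 7: interest $23.58; balance after payment $1,470.79.

$1,470.79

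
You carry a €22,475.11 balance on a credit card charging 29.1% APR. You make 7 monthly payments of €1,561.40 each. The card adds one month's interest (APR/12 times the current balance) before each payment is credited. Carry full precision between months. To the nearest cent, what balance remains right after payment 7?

Monthly rate r = 29.1%/12 = 2.425% = 0.02425.
Each month: B ← B·(1+r) − €1,561.40.
Month 1: interest €545.02; balance after payment €21,458.73.
Month 2: interest €520.37; balance after payment €20,417.71.
Month 3: interest €495.13; balance after payment €19,351.44.
Month 4: interest €469.27; balance after payment €18,259.31.
Month 5: interest €442.79; balance after payment €17,140.70.
Month 6: interest €415.66; balance after payment €15,994.96.
Month 7: interest €387.88; balance after payment €14,821.44.

€14,821.44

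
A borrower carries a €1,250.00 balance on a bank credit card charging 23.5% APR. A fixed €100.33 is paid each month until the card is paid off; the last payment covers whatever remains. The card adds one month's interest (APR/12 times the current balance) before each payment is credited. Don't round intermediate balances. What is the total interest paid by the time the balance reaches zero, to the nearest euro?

€197

Monthly rate r = 23.5%/12 = 1.95833% = 0.0195833.
Payoff takes n = ⌈−ln(1 − rB₀/P)/ln(1+r)⌉ = ⌈14.422⌉ = 15 payments; the last is €42.55.
Total paid = 14·€100.33 + €42.55 = €1,447.17.
Total interest = total paid − principal = €1,447.17 − €1,250.00 = €197.17.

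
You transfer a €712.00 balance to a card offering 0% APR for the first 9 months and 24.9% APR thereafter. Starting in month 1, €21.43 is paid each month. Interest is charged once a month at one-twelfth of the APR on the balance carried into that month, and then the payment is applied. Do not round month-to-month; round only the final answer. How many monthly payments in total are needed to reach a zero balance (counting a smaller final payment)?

Promo months 1–9 at r₀ = 0%/12 = 0; months 10+ at r₁ = 24.9%/12 = 0.02075.
After month 9 (no interest yet): B = €712.00 − 9·€21.43 = €519.13.
Then at r₁ with €21.43/mo: n₂ = −ln(1 − r₁·B/P)/ln(1+r₁) ≈ 34.01 → 35 more payments.

44 payments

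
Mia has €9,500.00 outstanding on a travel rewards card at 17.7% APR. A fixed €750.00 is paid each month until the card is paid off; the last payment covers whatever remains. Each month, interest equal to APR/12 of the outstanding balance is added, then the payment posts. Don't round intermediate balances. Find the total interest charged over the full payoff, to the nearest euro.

€1,094

Monthly rate r = 17.7%/12 = 1.475% = 0.01475.
Payoff takes n = ⌈−ln(1 − rB₀/P)/ln(1+r)⌉ = ⌈14.125⌉ = 15 payments; the last is €94.20.
Total paid = 14·€750.00 + €94.20 = €10,594.20.
Total interest = total paid − principal = €10,594.20 − €9,500.00 = €1,094.20.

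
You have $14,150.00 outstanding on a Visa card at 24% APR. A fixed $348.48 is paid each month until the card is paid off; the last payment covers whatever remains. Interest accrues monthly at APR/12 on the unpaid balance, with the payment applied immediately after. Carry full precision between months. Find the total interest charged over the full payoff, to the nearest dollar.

Monthly rate r = 24%/12 = 2% = 0.02.
Payoff takes n = ⌈−ln(1 − rB₀/P)/ln(1+r)⌉ = ⌈84.425⌉ = 85 payments; the last is $148.93.
Total paid = 84·$348.48 + $148.93 = $29,421.25.
Total interest = total paid − principal = $29,421.25 − $14,150.00 = $15,271.25.

$15,271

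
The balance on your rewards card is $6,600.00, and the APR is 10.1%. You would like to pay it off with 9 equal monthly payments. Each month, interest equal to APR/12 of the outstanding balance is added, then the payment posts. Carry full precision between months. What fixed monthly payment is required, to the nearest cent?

$764.54

Monthly rate r = 10.1%/12 = 0.841667% = 0.00841667.
Level-payment amortization: P = B₀·r / (1 − (1+r)^(−n)) = 6600.00·0.00841667 / (1 − 1.00842^(−9)).
Denominator 1 − (1+r)^(−9) = 0.0726581362.
P = 55.55 / 0.0726581362 ≈ 764.54.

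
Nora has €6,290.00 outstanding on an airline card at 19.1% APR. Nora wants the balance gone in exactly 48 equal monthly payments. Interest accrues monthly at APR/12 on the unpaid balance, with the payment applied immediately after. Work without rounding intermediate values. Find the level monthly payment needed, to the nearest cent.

€188.40

Monthly rate r = 19.1%/12 = 1.59167% = 0.0159167.
Level-payment amortization: P = B₀·r / (1 − (1+r)^(−n)) = 6290.00·0.0159167 / (1 − 1.01592^(−48)).
Denominator 1 − (1+r)^(−48) = 0.531389614.
P = 100.116 / 0.531389614 ≈ 188.40.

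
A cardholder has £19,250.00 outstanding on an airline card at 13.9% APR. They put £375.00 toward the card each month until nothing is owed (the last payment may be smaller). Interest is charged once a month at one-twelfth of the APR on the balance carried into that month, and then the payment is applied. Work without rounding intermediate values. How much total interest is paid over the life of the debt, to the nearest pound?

£10,150

Monthly rate r = 13.9%/12 = 1.15833% = 0.0115833.
Payoff takes n = ⌈−ln(1 − rB₀/P)/ln(1+r)⌉ = ⌈78.400⌉ = 79 payments; the last is £150.34.
Total paid = 78·£375.00 + £150.34 = £29,400.34.
Total interest = total paid − principal = £29,400.34 − £19,250.00 = £10,150.34.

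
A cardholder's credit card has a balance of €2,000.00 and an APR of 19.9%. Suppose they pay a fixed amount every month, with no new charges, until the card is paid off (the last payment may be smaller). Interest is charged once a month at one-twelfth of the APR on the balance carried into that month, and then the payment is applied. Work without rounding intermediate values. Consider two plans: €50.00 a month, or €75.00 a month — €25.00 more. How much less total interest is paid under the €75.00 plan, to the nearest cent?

Monthly rate r = 19.9%/12 = 1.65833% = 0.0165833.
At €50.00/mo: n = ⌈−ln(1 − rB₀/P)/ln(1+r)⌉ = 67 payments (last €9.60); total interest = total paid − €2,000.00 = €1,309.60.
At €75.00/mo: 36 payments (last €37.26); total interest €662.26.
Interest saved = €1,309.60 − €662.26 = €647.34.

€647.34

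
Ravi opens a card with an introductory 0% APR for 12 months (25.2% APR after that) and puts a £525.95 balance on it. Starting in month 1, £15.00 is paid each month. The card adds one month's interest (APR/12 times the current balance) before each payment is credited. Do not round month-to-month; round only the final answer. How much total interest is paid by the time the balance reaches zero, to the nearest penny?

£132.08

Promo months 1–12 at r₀ = 0%/12 = 0; months 13+ at r₁ = 25.2%/12 = 0.021.
After month 12 (no interest yet): B = £525.95 − 12·£15.00 = £345.95.
Then at r₁ with £15.00/mo: n₂ = −ln(1 − r₁·B/P)/ln(1+r₁) ≈ 31.87 → 32 more payments.
Total paid = 43·£15.00 + £13.03 = £658.03; interest = £658.03 − £525.95 = £132.08.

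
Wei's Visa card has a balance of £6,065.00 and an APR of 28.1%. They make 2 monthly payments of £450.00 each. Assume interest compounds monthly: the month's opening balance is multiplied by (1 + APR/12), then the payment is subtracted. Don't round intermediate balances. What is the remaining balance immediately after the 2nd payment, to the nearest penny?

£5,441.83

Monthly rate r = 28.1%/12 = 2.34167% = 0.0234167.
Each month: B ← B·(1+r) − £450.00.
Month 1: interest £142.02; balance after payment £5,757.02.
Month 2: interest £134.81; balance after payment £5,441.83.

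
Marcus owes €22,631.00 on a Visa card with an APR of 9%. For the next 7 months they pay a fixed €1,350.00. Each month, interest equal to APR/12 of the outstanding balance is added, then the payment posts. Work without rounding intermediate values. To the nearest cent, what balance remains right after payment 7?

Monthly rate r = 9%/12 = 0.75% = 0.0075.
Each month: B ← B·(1+r) − €1,350.00.
Month 1: interest €169.73; balance after payment €21,450.73.
Month 2: interest €160.88; balance after payment €20,261.61.
Month 3: interest €151.96; balance after payment €19,063.58.
Month 4: interest €142.98; balance after payment €17,856.55.
Month 5: interest €133.92; balance after payment €16,640.48.
Month 6: interest €124.80; balance after payment €15,415.28.
Month 7: interest €115.61; balance after payment €14,180.89.

€14,180.89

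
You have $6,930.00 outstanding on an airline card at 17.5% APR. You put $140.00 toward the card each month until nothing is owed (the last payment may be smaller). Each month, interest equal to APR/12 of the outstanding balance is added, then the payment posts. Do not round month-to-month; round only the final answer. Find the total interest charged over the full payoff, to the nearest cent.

$5,444.57

Monthly rate r = 17.5%/12 = 1.45833% = 0.0145833.
Payoff takes n = ⌈−ln(1 − rB₀/P)/ln(1+r)⌉ = ⌈88.388⌉ = 89 payments; the last is $54.57.
Total paid = 88·$140.00 + $54.57 = $12,374.57.
Total interest = total paid − principal = $12,374.57 − $6,930.00 = $5,444.57.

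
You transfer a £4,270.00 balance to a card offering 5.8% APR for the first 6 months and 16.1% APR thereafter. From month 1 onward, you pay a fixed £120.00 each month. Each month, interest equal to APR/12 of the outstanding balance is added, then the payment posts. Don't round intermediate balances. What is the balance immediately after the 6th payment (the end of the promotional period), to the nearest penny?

£3,666.58

Promo months 1–6 at r₀ = 5.8%/12 = 0.00483333; months 7+ at r₁ = 16.1%/12 = 0.0134167.
After month 6: iterate B ← B·(1+r₀) − £120.00 for 6 months → £3,666.58.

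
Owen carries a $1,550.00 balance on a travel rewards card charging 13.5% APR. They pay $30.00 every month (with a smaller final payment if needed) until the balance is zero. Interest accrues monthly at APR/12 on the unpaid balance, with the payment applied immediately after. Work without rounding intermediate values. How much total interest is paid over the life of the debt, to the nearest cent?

$784.34

Monthly rate r = 13.5%/12 = 1.125% = 0.01125.
Payoff takes n = ⌈−ln(1 − rB₀/P)/ln(1+r)⌉ = ⌈77.811⌉ = 78 payments; the last is $24.34.
Total paid = 77·$30.00 + $24.34 = $2,334.34.
Total interest = total paid − principal = $2,334.34 − $1,550.00 = $784.34.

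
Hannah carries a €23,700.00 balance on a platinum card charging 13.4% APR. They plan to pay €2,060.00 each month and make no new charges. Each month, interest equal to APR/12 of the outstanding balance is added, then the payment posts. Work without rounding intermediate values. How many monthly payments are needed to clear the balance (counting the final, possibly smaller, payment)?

13 months

Monthly rate r = 13.4%/12 = 1.11667% = 0.0111667.
Recurrence: B ← B·(1+r) − €2,060.00.
Month 1: interest €264.65; balance after payment €21,904.65.
Month 2: interest €244.60; balance after payment €20,089.25.
Closed form: n = −ln(1 − rB₀/P)/ln(1+r) = −ln(0.87153)/ln(1.01117) ≈ 12.383, so the balance reaches zero during payment 13.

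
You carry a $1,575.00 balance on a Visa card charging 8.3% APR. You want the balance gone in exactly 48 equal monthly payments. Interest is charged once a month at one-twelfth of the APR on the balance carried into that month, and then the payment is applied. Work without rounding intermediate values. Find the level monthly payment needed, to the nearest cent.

Monthly rate r = 8.3%/12 = 0.691667% = 0.00691667.
Level-payment amortization: P = B₀·r / (1 − (1+r)^(−n)) = 1575.00·0.00691667 / (1 − 1.00692^(−48)).
Denominator 1 − (1+r)^(−48) = 0.281692192.
P = 10.8938 / 0.281692192 ≈ 38.67.

$38.67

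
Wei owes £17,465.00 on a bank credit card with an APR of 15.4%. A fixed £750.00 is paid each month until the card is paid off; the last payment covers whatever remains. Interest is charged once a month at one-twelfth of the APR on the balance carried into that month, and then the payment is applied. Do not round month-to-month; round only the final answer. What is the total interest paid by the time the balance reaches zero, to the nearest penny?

Monthly rate r = 15.4%/12 = 1.28333% = 0.0128333.
Payoff takes n = ⌈−ln(1 − rB₀/P)/ln(1+r)⌉ = ⌈27.842⌉ = 28 payments; the last is £631.83.
Total paid = 27·£750.00 + £631.83 = £20,881.83.
Total interest = total paid − principal = £20,881.83 − £17,465.00 = £3,416.83.

£3,416.83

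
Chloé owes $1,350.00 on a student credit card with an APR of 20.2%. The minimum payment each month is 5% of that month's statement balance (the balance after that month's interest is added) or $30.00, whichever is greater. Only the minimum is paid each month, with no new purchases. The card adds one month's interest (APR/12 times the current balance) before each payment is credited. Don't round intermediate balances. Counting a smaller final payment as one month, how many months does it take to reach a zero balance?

Monthly rate r = 20.2%/12 = 1.68333% = 0.0168333.
While 5% of the post-interest balance exceeds $30.00, each month B ← (B·(1+r))·(1 − 0.05), i.e. B shrinks by the factor (1+r)·0.95 = 0.96599.
This holds for months 1–24. Entering month 25 the balance is $588.43; 5% of the post-interest balance is now below $30.00, so the flat $30.00 minimum applies from here.
From month 25 a fixed $30.00 at rate r clears $588.43 in 25 more payments. Total: 24 + 25 = 49 months.

49 months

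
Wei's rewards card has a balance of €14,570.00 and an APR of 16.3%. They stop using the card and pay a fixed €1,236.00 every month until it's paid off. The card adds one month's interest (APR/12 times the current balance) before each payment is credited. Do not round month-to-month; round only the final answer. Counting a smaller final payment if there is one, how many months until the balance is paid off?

13 payments

Monthly rate r = 16.3%/12 = 1.35833% = 0.0135833.
Recurrence: B ← B·(1+r) − €1,236.00.
Month 1: interest €197.91; balance after payment €13,531.91.
Month 2: interest €183.81; balance after payment €12,479.72.
Closed form: n = −ln(1 − rB₀/P)/ln(1+r) = −ln(0.83988)/ln(1.01358) ≈ 12.933, so the balance reaches zero during payment 13.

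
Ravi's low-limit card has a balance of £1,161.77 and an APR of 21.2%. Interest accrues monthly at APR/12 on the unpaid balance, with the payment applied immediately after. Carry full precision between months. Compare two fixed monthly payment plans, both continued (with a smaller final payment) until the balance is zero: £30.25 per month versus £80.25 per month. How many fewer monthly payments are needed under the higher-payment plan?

Monthly rate r = 21.2%/12 = 1.76667% = 0.0176667.
At £30.25/mo: n = ⌈−ln(1 − rB₀/P)/ln(1+r)⌉ = 65 payments (last £24.16); total interest = total paid − £1,161.77 = £798.39.
At £80.25/mo: 17 payments (last £69.69); total interest £191.92.
Payments saved = 65 − 17 = 48.

48 fewer payments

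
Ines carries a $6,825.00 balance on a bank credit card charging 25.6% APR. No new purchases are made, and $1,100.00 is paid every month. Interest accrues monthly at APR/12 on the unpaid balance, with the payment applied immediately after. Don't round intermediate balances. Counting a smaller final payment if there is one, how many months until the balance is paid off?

7 months

Monthly rate r = 25.6%/12 = 2.13333% = 0.0213333.
Recurrence: B ← B·(1+r) − $1,100.00.
Month 1: interest $145.60; balance after payment $5,870.60.
Month 2: interest $125.24; balance after payment $4,895.84.
Closed form: n = −ln(1 − rB₀/P)/ln(1+r) = −ln(0.86764)/ln(1.02133) ≈ 6.726, so the balance reaches zero during payment 7.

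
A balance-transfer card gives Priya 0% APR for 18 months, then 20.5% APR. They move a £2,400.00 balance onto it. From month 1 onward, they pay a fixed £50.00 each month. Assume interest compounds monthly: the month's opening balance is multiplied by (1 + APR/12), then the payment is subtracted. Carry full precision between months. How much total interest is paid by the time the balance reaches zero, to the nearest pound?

£621

Promo months 1–18 at r₀ = 0%/12 = 0; months 19+ at r₁ = 20.5%/12 = 0.0170833.
After month 18 (no interest yet): B = £2,400.00 − 18·£50.00 = £1,500.00.
Then at r₁ with £50.00/mo: n₂ = −ln(1 − r₁·B/P)/ln(1+r₁) ≈ 42.41 → 43 more payments.
Total paid = 60·£50.00 + £20.84 = £3,020.84; interest = £3,020.84 − £2,400.00 = £620.84.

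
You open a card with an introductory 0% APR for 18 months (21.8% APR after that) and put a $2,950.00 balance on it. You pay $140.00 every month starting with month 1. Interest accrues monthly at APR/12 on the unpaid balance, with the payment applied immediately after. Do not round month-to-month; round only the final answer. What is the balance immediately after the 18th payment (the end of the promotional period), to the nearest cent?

$430.00

Promo months 1–18 at r₀ = 0%/12 = 0; months 19+ at r₁ = 21.8%/12 = 0.0181667.
After month 18 (no interest yet): B = $2,950.00 − 18·$140.00 = $430.00.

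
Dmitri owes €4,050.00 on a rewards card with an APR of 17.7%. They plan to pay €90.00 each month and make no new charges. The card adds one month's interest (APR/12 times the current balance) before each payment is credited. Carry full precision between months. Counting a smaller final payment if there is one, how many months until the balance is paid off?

75 months

Monthly rate r = 17.7%/12 = 1.475% = 0.01475.
Recurrence: B ← B·(1+r) − €90.00.
Month 1: interest €59.74; balance after payment €4,019.74.
Month 2: interest €59.29; balance after payment €3,989.03.
Closed form: n = −ln(1 − rB₀/P)/ln(1+r) = −ln(0.33625)/ln(1.01475) ≈ 74.435, so the balance reaches zero during payment 75.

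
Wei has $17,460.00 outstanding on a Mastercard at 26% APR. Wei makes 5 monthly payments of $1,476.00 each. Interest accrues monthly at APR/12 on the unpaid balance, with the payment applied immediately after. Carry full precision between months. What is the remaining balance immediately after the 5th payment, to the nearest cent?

Monthly rate r = 26%/12 = 2.16667% = 0.0216667.
Each month: B ← B·(1+r) − $1,476.00.
Month 1: interest $378.30; balance after payment $16,362.30.
Month 2: interest $354.52; balance after payment $15,240.82.
Month 3: interest $330.22; balance after payment $14,095.03.
Month 4: interest $305.39; balance after payment $12,924.43.
Month 5: interest $280.03; balance after payment $11,728.46.

$11,728.46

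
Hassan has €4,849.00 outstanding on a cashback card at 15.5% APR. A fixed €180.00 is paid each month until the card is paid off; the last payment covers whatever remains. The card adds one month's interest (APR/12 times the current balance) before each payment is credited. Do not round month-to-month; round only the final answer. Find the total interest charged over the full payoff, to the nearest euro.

Monthly rate r = 15.5%/12 = 1.29167% = 0.0129167.
Payoff takes n = ⌈−ln(1 − rB₀/P)/ln(1+r)⌉ = ⌈33.322⌉ = 34 payments; the last is €58.17.
Total paid = 33·€180.00 + €58.17 = €5,998.17.
Total interest = total paid − principal = €5,998.17 − €4,849.00 = €1,149.17.

€1,149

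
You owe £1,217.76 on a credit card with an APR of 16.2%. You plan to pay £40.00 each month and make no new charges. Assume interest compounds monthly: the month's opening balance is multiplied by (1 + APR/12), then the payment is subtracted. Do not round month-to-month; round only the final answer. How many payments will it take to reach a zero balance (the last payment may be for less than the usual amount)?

Monthly rate r = 16.2%/12 = 1.35% = 0.0135.
Recurrence: B ← B·(1+r) − £40.00.
Month 1: interest £16.44; balance after payment £1,194.20.
Month 2: interest £16.12; balance after payment £1,170.32.
Closed form: n = −ln(1 − rB₀/P)/ln(1+r) = −ln(0.58901)/ln(1.0135) ≈ 39.473, so the balance reaches zero during payment 40.

40 payments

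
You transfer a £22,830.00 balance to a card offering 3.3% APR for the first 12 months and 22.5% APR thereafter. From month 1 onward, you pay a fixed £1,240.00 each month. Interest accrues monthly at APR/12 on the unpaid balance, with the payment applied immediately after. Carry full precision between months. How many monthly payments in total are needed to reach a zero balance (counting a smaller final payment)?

20 months

Promo months 1–12 at r₀ = 3.3%/12 = 0.00275; months 13+ at r₁ = 22.5%/12 = 0.01875.
After month 12: iterate B ← B·(1+r₀) − £1,240.00 for 12 months → £8,487.75.
Then at r₁ with £1,240.00/mo: n₂ = −ln(1 − r₁·B/P)/ln(1+r₁) ≈ 7.39 → 8 more payments.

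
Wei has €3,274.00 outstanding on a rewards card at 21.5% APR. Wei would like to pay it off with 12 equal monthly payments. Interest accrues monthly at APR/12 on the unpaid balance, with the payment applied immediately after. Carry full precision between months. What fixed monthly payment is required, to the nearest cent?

Monthly rate r = 21.5%/12 = 1.79167% = 0.0179167.
Level-payment amortization: P = B₀·r / (1 − (1+r)^(−n)) = 3274.00·0.0179167 / (1 − 1.01792^(−12)).
Denominator 1 − (1+r)^(−12) = 0.191921975.
P = 58.6592 / 0.191921975 ≈ 305.64.

€305.64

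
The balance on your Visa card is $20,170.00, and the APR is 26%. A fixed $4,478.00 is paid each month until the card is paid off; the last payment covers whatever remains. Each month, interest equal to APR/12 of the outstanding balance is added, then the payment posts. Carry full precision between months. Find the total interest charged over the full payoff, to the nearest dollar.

Monthly rate r = 26%/12 = 2.16667% = 0.0216667.
Payoff takes n = ⌈−ln(1 − rB₀/P)/ln(1+r)⌉ = ⌈4.791⌉ = 5 payments; the last is $3,548.36.
Total paid = 4·$4,478.00 + $3,548.36 = $21,460.36.
Total interest = total paid − principal = $21,460.36 − $20,170.00 = $1,290.36.

$1,290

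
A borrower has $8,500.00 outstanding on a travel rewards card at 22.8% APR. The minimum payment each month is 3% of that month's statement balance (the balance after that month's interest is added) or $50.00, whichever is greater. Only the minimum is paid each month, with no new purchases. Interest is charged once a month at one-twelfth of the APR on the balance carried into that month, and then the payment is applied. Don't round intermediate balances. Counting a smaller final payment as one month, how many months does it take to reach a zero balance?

194 months

Monthly rate r = 22.8%/12 = 1.9% = 0.019.
While 3% of the post-interest balance exceeds $50.00, each month B ← (B·(1+r))·(1 − 0.03), i.e. B shrinks by the factor (1+r)·0.97 = 0.98843.
This holds for months 1–142. Entering month 143 the balance is $1,628.32; 3% of the post-interest balance is now below $50.00, so the flat $50.00 minimum applies from here.
From month 143 a fixed $50.00 at rate r clears $1,628.32 in 52 more payments. Total: 142 + 52 = 194 months.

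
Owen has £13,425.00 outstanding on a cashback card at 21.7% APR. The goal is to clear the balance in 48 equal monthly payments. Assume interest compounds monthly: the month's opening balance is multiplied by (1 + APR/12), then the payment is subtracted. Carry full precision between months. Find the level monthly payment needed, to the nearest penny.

£420.79

Monthly rate r = 21.7%/12 = 1.80833% = 0.0180833.
Level-payment amortization: P = B₀·r / (1 − (1+r)^(−n)) = 13425.00·0.0180833 / (1 − 1.01808^(−48)).
Denominator 1 − (1+r)^(−48) = 0.576941657.
P = 242.769 / 0.576941657 ≈ 420.79.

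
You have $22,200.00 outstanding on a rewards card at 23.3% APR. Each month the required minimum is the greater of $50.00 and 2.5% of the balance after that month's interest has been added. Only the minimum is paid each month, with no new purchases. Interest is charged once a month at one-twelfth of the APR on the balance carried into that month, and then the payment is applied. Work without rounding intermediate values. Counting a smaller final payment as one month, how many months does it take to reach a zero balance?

474 months

Monthly rate r = 23.3%/12 = 1.94167% = 0.0194167.
While 2.5% of the post-interest balance exceeds $50.00, each month B ← (B·(1+r))·(1 − 0.025), i.e. B shrinks by the factor (1+r)·0.975 = 0.99393.
This holds for months 1–399. Entering month 400 the balance is $1,956.75; 2.5% of the post-interest balance is now below $50.00, so the flat $50.00 minimum applies from here.
From month 400 a fixed $50.00 at rate r clears $1,956.75 in 75 more payments. Total: 399 + 75 = 474 months.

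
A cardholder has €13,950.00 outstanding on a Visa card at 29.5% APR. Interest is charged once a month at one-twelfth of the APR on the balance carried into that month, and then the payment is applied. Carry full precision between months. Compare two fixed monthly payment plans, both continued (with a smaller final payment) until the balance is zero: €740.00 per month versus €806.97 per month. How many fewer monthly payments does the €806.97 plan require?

Monthly rate r = 29.5%/12 = 2.45833% = 0.0245833.
At €740.00/mo: n = ⌈−ln(1 − rB₀/P)/ln(1+r)⌉ = 26 payments (last €471.50); total interest = total paid − €13,950.00 = €5,021.50.
At €806.97/mo: 23 payments (last €634.29); total interest €4,437.63.
Payments saved = 26 − 23 = 3.

3 fewer payments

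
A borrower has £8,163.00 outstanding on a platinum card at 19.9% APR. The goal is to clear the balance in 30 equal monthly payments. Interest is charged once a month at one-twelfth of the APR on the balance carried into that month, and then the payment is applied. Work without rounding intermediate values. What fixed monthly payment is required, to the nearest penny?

£347.58

Monthly rate r = 19.9%/12 = 1.65833% = 0.0165833.
Level-payment amortization: P = B₀·r / (1 − (1+r)^(−n)) = 8163.00·0.0165833 / (1 − 1.01658^(−30)).
Denominator 1 − (1+r)^(−30) = 0.389465174.
P = 135.37 / 0.389465174 ≈ 347.58.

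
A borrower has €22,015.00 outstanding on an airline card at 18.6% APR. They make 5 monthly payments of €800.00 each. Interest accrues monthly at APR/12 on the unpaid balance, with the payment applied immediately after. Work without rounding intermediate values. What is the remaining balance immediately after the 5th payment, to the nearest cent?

Monthly rate r = 18.6%/12 = 1.55% = 0.0155.
Each month: B ← B·(1+r) − €800.00.
Month 1: interest €341.23; balance after payment €21,556.23.
Month 2: interest €334.12; balance after payment €21,090.35.
Month 3: interest €326.90; balance after payment €20,617.25.
Month 4: interest €319.57; balance after payment €20,136.82.
Month 5: interest €312.12; balance after payment €19,648.94.

€19,648.94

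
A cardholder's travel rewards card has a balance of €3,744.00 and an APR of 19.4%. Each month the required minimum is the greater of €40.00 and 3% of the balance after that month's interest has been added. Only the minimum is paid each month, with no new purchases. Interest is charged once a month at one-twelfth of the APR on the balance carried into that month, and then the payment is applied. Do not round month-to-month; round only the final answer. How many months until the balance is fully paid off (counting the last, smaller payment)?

Monthly rate r = 19.4%/12 = 1.61667% = 0.0161667.
While 3% of the post-interest balance exceeds €40.00, each month B ← (B·(1+r))·(1 − 0.03), i.e. B shrinks by the factor (1+r)·0.97 = 0.98568.
This holds for months 1–73. Entering month 74 the balance is €1,306.51; 3% of the post-interest balance is now below €40.00, so the flat €40.00 minimum applies from here.
From month 74 a fixed €40.00 at rate r clears €1,306.51 in 47 more payments. Total: 73 + 47 = 120 months.

120 months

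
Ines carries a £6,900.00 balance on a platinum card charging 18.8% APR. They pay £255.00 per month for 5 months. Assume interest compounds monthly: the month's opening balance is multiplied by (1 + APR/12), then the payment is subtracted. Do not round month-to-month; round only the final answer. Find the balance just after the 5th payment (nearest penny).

£6,142.12

Monthly rate r = 18.8%/12 = 1.56667% = 0.0156667.
Each month: B ← B·(1+r) − £255.00.
Month 1: interest £108.10; balance after payment £6,753.10.
Month 2: interest £105.80; balance after payment £6,603.90.
Month 3: interest £103.46; balance after payment £6,452.36.
Month 4: interest £101.09; balance after payment £6,298.45.
Month 5: interest £98.68; balance after payment £6,142.12.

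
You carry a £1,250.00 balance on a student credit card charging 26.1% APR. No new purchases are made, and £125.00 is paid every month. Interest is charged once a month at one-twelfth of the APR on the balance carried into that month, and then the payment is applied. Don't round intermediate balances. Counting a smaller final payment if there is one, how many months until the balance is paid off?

Monthly rate r = 26.1%/12 = 2.175% = 0.02175.
Recurrence: B ← B·(1+r) − £125.00.
Month 1: interest £27.19; balance after payment £1,152.19.
Month 2: interest £25.06; balance after payment £1,052.25.
Closed form: n = −ln(1 − rB₀/P)/ln(1+r) = −ln(0.7825)/ln(1.02175) ≈ 11.399, so the balance reaches zero during payment 12.

12 months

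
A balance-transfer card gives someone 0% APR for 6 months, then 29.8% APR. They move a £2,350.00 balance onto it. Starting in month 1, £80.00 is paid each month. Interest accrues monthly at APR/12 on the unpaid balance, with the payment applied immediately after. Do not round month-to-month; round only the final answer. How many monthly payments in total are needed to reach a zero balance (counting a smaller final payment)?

42 months

Promo months 1–6 at r₀ = 0%/12 = 0; months 7+ at r₁ = 29.8%/12 = 0.0248333.
After month 6 (no interest yet): B = £2,350.00 − 6·£80.00 = £1,870.00.
Then at r₁ with £80.00/mo: n₂ = −ln(1 − r₁·B/P)/ln(1+r₁) ≈ 35.41 → 36 more payments.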